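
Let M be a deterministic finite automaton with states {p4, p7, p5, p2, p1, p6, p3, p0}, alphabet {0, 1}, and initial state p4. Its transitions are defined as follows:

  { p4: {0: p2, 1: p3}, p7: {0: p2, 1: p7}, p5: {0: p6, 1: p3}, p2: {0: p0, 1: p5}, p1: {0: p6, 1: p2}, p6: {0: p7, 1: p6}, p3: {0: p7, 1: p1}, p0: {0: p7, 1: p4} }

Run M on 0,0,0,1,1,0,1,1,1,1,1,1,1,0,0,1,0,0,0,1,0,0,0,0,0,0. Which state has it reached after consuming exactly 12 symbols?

start at p4
read '0': p4 → p2
read '0': p2 → p0
read '0': p0 → p7
read '1': p7 → p7
read '1': p7 → p7
read '0': p7 → p2
read '1': p2 → p5
read '1': p5 → p3
read '1': p3 → p1
read '1': p1 → p2
read '1': p2 → p5
read '1': p5 → p3
After 12 symbols: p3.

p3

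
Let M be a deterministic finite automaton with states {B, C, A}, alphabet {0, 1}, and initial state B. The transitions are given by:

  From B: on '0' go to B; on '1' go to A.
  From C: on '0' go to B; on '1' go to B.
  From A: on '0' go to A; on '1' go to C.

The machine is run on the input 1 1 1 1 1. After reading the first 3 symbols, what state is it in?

B → A → C → B
After 3 symbols: B.

B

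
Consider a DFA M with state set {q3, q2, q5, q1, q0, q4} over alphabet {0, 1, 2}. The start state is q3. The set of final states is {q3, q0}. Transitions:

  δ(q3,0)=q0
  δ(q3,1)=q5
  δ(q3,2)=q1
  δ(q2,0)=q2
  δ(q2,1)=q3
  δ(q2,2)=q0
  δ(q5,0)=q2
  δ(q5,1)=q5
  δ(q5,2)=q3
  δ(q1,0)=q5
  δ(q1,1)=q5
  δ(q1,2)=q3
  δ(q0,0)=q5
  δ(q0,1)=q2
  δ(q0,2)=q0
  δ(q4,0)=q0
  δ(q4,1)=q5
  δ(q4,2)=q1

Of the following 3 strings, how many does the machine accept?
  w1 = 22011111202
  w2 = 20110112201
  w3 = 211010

2

w1: q3 → q1 → q3 → q0 → q2 → q3 → q5 → q5 → q5 → q3 → q0 → q0  → end q0, accepted
w2: q3 → q1 → q5 → q5 → q5 → q2 → q3 → q5 → q3 → q1 → q5 → q5  → end q5, rejected
w3: q3 → q1 → q5 → q5 → q2 → q3 → q0  → end q0, accepted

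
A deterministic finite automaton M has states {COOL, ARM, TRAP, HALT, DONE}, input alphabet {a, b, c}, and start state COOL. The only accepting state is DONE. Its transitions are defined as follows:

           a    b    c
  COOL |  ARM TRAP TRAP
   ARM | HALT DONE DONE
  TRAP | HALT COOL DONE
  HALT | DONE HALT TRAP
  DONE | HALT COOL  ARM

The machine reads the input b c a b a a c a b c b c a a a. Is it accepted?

start at COOL
read 'b': COOL → TRAP
read 'c': TRAP → DONE
read 'a': DONE → HALT
read 'b': HALT → HALT
read 'a': HALT → DONE
read 'a': DONE → HALT
read 'c': HALT → TRAP
read 'a': TRAP → HALT
read 'b': HALT → HALT
read 'c': HALT → TRAP
read 'b': TRAP → COOL
read 'c': COOL → TRAP
read 'a': TRAP → HALT
read 'a': HALT → DONE
read 'a': DONE → HALT
End state HALT is not accepting.

No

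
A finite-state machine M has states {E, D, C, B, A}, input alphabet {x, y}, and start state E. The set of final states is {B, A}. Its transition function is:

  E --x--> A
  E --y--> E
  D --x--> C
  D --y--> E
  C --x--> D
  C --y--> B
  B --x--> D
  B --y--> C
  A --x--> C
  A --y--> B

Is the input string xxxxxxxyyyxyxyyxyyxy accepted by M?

start at E
read 'x': E → A
read 'x': A → C
read 'x': C → D
read 'x': D → C
read 'x': C → D
read 'x': D → C
read 'x': C → D
read 'y': D → E
read 'y': E → E
read 'y': E → E
read 'x': E → A
read 'y': A → B
read 'x': B → D
read 'y': D → E
read 'y': E → E
read 'x': E → A
read 'y': A → B
read 'y': B → C
read 'x': C → D
read 'y': D → E
End state E is not accepting.

No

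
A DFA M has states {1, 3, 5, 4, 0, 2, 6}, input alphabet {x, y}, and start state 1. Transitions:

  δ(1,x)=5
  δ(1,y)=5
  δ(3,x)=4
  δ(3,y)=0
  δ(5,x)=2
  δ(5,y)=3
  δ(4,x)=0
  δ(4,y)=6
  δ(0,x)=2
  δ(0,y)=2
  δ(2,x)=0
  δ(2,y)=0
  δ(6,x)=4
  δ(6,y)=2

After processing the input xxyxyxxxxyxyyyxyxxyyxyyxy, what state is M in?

1 → 5 → 2 → 0 → 2 → 0 → 2 → 0 → 2 → 0 → 2 → 0 → 2 → 0 → 2 → 0 → 2 → 0 → 2 → 0 → 2 → 0 → 2 → 0 → 2 → 0

0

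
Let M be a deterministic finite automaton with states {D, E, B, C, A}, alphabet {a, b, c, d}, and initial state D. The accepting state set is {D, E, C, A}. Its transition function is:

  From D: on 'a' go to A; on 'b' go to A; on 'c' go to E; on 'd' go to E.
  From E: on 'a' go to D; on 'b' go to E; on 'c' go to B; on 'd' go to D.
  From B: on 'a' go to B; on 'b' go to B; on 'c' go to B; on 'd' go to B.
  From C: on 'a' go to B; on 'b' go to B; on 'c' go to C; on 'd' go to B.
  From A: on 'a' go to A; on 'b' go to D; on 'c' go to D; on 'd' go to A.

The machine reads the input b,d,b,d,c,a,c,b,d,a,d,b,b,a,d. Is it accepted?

Trace: D -b-> A -d-> A -b-> D -d-> E -c-> B -a-> B -c-> B -b-> B -d-> B -a-> B -d-> B -b-> B -b-> B -a-> B -d-> B
End state B is not accepting.

No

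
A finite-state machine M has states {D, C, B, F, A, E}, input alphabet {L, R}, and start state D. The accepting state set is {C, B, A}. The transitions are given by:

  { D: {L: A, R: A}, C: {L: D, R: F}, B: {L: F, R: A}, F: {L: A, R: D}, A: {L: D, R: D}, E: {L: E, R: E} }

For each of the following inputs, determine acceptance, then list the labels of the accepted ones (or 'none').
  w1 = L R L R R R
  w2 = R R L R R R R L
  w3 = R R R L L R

none

w1: D → A → D → A → D → A → D  → end D, rejected
w2: D → A → D → A → D → A → D → A → D  → end D, rejected
w3: D → A → D → A → D → A → D  → end D, rejected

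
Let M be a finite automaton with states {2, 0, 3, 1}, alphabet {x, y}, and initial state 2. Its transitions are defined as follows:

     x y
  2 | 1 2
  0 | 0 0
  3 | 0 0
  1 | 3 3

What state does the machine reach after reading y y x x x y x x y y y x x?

0

2 → 2 → 2 → 1 → 3 → 0 → 0 → 0 → 0 → 0 → 0 → 0 → 0 → 0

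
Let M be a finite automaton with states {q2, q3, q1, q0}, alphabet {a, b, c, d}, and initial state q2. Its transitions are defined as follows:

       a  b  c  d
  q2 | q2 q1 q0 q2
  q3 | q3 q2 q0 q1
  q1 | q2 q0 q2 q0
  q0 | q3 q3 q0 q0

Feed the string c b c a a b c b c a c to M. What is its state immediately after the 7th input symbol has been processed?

q0

Trace: q2 -c-> q0 -b-> q3 -c-> q0 -a-> q3 -a-> q3 -b-> q2 -c-> q0
After 7 symbols: q0.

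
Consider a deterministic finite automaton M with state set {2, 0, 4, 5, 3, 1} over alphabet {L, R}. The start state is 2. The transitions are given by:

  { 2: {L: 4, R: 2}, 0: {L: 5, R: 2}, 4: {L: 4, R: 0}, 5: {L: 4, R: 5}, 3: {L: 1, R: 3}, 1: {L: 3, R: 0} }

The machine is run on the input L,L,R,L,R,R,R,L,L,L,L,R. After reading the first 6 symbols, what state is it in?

2 → 4 → 4 → 0 → 5 → 5 → 5
After 6 symbols: 5.

5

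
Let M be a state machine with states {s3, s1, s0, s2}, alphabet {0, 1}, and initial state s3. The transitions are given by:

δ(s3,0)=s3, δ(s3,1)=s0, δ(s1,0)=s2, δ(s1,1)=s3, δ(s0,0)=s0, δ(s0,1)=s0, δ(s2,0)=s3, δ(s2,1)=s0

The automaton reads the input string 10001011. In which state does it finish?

s0

Trace: s3 -1-> s0 -0-> s0 -0-> s0 -0-> s0 -1-> s0 -0-> s0 -1-> s0 -1-> s0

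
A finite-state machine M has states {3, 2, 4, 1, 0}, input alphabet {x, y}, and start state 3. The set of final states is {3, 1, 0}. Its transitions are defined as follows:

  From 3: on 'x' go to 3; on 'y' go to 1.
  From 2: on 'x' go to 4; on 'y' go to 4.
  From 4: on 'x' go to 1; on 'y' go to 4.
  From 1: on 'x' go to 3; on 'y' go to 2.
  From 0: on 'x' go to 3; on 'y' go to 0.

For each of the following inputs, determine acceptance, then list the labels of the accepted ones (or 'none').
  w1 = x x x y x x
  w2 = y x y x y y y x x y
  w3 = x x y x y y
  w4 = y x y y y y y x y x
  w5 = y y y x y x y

w1:
  start at 3
  read 'x': 3 → 3
  read 'x': 3 → 3
  read 'x': 3 → 3
  read 'y': 3 → 1
  read 'x': 1 → 3
  read 'x': 3 → 3
  end 3, accepted
w2:
  start at 3
  read 'y': 3 → 1
  read 'x': 1 → 3
  read 'y': 3 → 1
  read 'x': 1 → 3
  read 'y': 3 → 1
  read 'y': 1 → 2
  read 'y': 2 → 4
  read 'x': 4 → 1
  read 'x': 1 → 3
  read 'y': 3 → 1
  end 1, accepted
w3:
  start at 3
  read 'x': 3 → 3
  read 'x': 3 → 3
  read 'y': 3 → 1
  read 'x': 1 → 3
  read 'y': 3 → 1
  read 'y': 1 → 2
  end 2, rejected
w4:
  start at 3
  read 'y': 3 → 1
  read 'x': 1 → 3
  read 'y': 3 → 1
  read 'y': 1 → 2
  read 'y': 2 → 4
  read 'y': 4 → 4
  read 'y': 4 → 4
  read 'x': 4 → 1
  read 'y': 1 → 2
  read 'x': 2 → 4
  end 4, rejected
w5:
  start at 3
  read 'y': 3 → 1
  read 'y': 1 → 2
  read 'y': 2 → 4
  read 'x': 4 → 1
  read 'y': 1 → 2
  read 'x': 2 → 4
  read 'y': 4 → 4
  end 4, rejected

w1, w2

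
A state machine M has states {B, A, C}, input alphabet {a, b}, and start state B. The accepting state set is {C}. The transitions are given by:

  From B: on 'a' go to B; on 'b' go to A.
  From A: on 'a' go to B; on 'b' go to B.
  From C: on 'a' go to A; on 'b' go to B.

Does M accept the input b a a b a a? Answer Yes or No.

start at B
read 'b': B → A
read 'a': A → B
read 'a': B → B
read 'b': B → A
read 'a': A → B
read 'a': B → B
End state B is not accepting.

No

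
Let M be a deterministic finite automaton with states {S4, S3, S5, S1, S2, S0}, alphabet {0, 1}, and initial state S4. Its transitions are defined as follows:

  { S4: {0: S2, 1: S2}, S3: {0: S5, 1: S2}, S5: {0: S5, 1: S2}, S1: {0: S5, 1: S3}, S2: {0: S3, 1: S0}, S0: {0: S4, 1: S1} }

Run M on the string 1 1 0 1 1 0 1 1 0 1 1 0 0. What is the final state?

start at S4
read '1': S4 → S2
read '1': S2 → S0
read '0': S0 → S4
read '1': S4 → S2
read '1': S2 → S0
read '0': S0 → S4
read '1': S4 → S2
read '1': S2 → S0
read '0': S0 → S4
read '1': S4 → S2
read '1': S2 → S0
read '0': S0 → S4
read '0': S4 → S2

S2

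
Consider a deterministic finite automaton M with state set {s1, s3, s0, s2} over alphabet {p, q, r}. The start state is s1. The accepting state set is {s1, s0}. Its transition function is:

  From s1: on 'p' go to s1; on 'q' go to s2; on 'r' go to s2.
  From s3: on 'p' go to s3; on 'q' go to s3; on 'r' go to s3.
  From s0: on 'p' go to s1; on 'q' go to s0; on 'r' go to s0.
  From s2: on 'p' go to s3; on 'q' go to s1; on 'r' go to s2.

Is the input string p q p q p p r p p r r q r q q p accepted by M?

No

Trace: s1 -p-> s1 -q-> s2 -p-> s3 -q-> s3 -p-> s3 -p-> s3 -r-> s3 -p-> s3 -p-> s3 -r-> s3 -r-> s3 -q-> s3 -r-> s3 -q-> s3 -q-> s3 -p-> s3
End state s3 is not accepting.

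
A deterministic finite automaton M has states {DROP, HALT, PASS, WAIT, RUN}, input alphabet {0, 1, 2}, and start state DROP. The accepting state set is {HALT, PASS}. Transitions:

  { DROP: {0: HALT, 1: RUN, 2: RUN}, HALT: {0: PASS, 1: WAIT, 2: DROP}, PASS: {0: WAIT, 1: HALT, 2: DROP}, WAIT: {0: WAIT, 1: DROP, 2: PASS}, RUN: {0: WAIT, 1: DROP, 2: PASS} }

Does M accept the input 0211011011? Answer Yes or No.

start at DROP
read '0': DROP → HALT
read '2': HALT → DROP
read '1': DROP → RUN
read '1': RUN → DROP
read '0': DROP → HALT
read '1': HALT → WAIT
read '1': WAIT → DROP
read '0': DROP → HALT
read '1': HALT → WAIT
read '1': WAIT → DROP
End state DROP is not accepting.

No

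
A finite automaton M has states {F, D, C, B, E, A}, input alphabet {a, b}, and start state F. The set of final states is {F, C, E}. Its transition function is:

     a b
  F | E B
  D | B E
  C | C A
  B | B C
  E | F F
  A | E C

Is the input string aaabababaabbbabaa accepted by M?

Trace: F -a-> E -a-> F -a-> E -b-> F -a-> E -b-> F -a-> E -b-> F -a-> E -a-> F -b-> B -b-> C -b-> A -a-> E -b-> F -a-> E -a-> F
End state F is accepting.

Yes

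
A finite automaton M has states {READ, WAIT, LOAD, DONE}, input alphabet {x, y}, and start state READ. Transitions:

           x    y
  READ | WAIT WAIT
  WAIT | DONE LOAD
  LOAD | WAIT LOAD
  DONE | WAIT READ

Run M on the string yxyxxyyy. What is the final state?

LOAD

READ → WAIT → DONE → READ → WAIT → DONE → READ → WAIT → LOAD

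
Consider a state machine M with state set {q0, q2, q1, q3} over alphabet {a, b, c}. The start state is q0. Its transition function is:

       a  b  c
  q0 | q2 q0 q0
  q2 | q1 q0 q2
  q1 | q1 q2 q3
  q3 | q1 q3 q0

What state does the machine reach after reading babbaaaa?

q1

q0 → q0 → q2 → q0 → q0 → q2 → q1 → q1 → q1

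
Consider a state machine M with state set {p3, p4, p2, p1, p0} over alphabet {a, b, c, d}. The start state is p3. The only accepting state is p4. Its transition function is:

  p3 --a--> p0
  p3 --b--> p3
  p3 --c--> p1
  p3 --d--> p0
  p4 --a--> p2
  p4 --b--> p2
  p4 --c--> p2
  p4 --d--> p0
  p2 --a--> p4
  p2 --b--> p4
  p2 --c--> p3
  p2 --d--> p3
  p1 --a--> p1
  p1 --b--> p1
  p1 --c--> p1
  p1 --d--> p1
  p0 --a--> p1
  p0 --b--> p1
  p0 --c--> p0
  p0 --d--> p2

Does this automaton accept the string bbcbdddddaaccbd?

Trace: p3 -b-> p3 -b-> p3 -c-> p1 -b-> p1 -d-> p1 -d-> p1 -d-> p1 -d-> p1 -d-> p1 -a-> p1 -a-> p1 -c-> p1 -c-> p1 -b-> p1 -d-> p1
End state p1 is not accepting.

No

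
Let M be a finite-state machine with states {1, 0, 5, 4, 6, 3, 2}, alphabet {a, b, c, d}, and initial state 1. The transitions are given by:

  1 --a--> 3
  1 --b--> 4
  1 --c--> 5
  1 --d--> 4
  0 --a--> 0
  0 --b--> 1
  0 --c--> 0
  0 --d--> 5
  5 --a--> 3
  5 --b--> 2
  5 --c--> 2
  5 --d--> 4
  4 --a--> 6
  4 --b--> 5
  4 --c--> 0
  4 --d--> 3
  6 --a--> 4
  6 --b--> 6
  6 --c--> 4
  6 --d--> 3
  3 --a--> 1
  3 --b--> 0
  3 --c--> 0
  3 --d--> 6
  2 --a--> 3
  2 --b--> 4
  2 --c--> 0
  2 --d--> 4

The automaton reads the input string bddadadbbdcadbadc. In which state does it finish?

start at 1
read 'b': 1 → 4
read 'd': 4 → 3
read 'd': 3 → 6
read 'a': 6 → 4
read 'd': 4 → 3
read 'a': 3 → 1
read 'd': 1 → 4
read 'b': 4 → 5
read 'b': 5 → 2
read 'd': 2 → 4
read 'c': 4 → 0
read 'a': 0 → 0
read 'd': 0 → 5
read 'b': 5 → 2
read 'a': 2 → 3
read 'd': 3 → 6
read 'c': 6 → 4

4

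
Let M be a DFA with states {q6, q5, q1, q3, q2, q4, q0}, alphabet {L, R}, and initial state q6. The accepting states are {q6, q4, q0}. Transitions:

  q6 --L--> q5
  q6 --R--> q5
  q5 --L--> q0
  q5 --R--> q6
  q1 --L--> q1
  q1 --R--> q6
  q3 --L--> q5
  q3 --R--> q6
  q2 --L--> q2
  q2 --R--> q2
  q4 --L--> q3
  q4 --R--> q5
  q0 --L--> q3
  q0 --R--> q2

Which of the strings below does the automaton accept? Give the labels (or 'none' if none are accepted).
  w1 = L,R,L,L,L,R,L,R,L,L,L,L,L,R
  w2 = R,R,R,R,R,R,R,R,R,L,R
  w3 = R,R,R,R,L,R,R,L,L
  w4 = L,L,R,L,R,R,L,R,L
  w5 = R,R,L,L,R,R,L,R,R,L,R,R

none

w1:
  start at q6
  read 'L': q6 → q5
  read 'R': q5 → q6
  read 'L': q6 → q5
  read 'L': q5 → q0
  read 'L': q0 → q3
  read 'R': q3 → q6
  read 'L': q6 → q5
  read 'R': q5 → q6
  read 'L': q6 → q5
  read 'L': q5 → q0
  read 'L': q0 → q3
  read 'L': q3 → q5
  read 'L': q5 → q0
  read 'R': q0 → q2
  end q2, rejected
w2:
  start at q6
  read 'R': q6 → q5
  read 'R': q5 → q6
  read 'R': q6 → q5
  read 'R': q5 → q6
  read 'R': q6 → q5
  read 'R': q5 → q6
  read 'R': q6 → q5
  read 'R': q5 → q6
  read 'R': q6 → q5
  read 'L': q5 → q0
  read 'R': q0 → q2
  end q2, rejected
w3:
  start at q6
  read 'R': q6 → q5
  read 'R': q5 → q6
  read 'R': q6 → q5
  read 'R': q5 → q6
  read 'L': q6 → q5
  read 'R': q5 → q6
  read 'R': q6 → q5
  read 'L': q5 → q0
  read 'L': q0 → q3
  end q3, rejected
w4:
  start at q6
  read 'L': q6 → q5
  read 'L': q5 → q0
  read 'R': q0 → q2
  read 'L': q2 → q2
  read 'R': q2 → q2
  read 'R': q2 → q2
  read 'L': q2 → q2
  read 'R': q2 → q2
  read 'L': q2 → q2
  end q2, rejected
w5:
  start at q6
  read 'R': q6 → q5
  read 'R': q5 → q6
  read 'L': q6 → q5
  read 'L': q5 → q0
  read 'R': q0 → q2
  read 'R': q2 → q2
  read 'L': q2 → q2
  read 'R': q2 → q2
  read 'R': q2 → q2
  read 'L': q2 → q2
  read 'R': q2 → q2
  read 'R': q2 → q2
  end q2, rejected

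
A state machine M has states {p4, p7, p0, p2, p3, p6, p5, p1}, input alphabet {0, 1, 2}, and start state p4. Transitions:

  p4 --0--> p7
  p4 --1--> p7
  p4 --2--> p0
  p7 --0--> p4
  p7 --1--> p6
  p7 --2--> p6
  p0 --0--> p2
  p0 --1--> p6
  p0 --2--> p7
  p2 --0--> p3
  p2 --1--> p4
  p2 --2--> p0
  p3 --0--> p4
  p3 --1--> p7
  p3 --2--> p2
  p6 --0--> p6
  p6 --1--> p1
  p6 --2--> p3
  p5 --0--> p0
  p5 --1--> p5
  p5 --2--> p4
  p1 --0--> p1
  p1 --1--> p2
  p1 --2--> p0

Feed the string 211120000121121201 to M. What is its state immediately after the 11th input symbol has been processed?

p3

start at p4
read '2': p4 → p0
read '1': p0 → p6
read '1': p6 → p1
read '1': p1 → p2
read '2': p2 → p0
read '0': p0 → p2
read '0': p2 → p3
read '0': p3 → p4
read '0': p4 → p7
read '1': p7 → p6
read '2': p6 → p3
After 11 symbols: p3.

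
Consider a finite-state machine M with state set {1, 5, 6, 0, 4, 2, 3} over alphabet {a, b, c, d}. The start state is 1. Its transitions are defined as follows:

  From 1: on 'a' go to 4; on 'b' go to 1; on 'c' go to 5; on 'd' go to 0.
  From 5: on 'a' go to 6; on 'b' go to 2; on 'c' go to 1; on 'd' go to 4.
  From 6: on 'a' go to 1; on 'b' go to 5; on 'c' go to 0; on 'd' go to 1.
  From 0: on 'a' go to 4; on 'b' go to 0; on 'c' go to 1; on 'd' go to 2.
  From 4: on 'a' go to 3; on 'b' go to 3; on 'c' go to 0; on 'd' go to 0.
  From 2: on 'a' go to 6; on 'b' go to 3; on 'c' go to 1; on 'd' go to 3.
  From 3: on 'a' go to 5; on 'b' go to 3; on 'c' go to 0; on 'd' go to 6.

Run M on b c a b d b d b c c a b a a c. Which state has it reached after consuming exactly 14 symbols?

Trace: 1 -b-> 1 -c-> 5 -a-> 6 -b-> 5 -d-> 4 -b-> 3 -d-> 6 -b-> 5 -c-> 1 -c-> 5 -a-> 6 -b-> 5 -a-> 6 -a-> 1
After 14 symbols: 1.

1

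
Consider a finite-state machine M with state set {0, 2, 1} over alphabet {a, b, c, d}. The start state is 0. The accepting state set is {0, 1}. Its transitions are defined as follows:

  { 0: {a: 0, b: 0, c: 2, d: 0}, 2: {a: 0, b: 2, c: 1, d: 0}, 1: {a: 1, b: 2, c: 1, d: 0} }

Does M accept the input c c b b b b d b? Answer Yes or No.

start at 0
read 'c': 0 → 2
read 'c': 2 → 1
read 'b': 1 → 2
read 'b': 2 → 2
read 'b': 2 → 2
read 'b': 2 → 2
read 'd': 2 → 0
read 'b': 0 → 0
End state 0 is accepting.

Yes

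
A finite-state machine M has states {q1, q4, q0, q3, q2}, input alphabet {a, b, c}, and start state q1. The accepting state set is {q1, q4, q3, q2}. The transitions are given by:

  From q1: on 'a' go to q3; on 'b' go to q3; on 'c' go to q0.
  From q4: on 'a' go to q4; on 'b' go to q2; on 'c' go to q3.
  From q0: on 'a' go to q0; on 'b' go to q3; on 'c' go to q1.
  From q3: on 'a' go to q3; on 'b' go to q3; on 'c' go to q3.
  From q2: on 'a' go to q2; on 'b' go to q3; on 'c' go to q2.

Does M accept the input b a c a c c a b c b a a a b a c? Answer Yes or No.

Trace: q1 -b-> q3 -a-> q3 -c-> q3 -a-> q3 -c-> q3 -c-> q3 -a-> q3 -b-> q3 -c-> q3 -b-> q3 -a-> q3 -a-> q3 -a-> q3 -b-> q3 -a-> q3 -c-> q3
End state q3 is accepting.

Yes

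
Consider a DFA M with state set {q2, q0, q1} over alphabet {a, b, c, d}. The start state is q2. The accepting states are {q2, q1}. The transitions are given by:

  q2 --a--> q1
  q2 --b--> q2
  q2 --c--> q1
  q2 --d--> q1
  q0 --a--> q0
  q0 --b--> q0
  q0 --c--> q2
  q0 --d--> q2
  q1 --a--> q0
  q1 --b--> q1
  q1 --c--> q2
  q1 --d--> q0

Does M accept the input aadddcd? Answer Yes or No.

Yes

start at q2
read 'a': q2 → q1
read 'a': q1 → q0
read 'd': q0 → q2
read 'd': q2 → q1
read 'd': q1 → q0
read 'c': q0 → q2
read 'd': q2 → q1
End state q1 is accepting.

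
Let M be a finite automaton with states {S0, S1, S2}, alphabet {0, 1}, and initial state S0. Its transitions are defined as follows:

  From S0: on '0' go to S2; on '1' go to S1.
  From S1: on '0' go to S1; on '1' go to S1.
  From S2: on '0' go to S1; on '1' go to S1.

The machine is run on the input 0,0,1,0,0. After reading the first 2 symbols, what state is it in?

start at S0
read '0': S0 → S2
read '0': S2 → S1
After 2 symbols: S1.

S1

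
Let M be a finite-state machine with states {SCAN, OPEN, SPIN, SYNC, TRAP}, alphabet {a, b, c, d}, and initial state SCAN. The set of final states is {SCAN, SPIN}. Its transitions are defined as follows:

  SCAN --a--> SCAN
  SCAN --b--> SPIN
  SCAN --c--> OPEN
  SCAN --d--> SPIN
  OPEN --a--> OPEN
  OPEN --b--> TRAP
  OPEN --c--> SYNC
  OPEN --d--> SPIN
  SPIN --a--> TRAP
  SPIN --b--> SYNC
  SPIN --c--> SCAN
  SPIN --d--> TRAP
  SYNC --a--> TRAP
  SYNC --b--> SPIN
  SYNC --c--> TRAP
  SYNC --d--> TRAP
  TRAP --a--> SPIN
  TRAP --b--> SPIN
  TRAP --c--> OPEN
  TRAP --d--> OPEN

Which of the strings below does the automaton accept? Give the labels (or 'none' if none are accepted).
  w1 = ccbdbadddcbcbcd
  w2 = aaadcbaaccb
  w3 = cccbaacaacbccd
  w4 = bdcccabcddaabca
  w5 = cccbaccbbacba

w1: Trace: SCAN -c-> OPEN -c-> SYNC -b-> SPIN -d-> TRAP -b-> SPIN -a-> TRAP -d-> OPEN -d-> SPIN -d-> TRAP -c-> OPEN -b-> TRAP -c-> OPEN -b-> TRAP -c-> OPEN -d-> SPIN  → end SPIN, accepted
w2: Trace: SCAN -a-> SCAN -a-> SCAN -a-> SCAN -d-> SPIN -c-> SCAN -b-> SPIN -a-> TRAP -a-> SPIN -c-> SCAN -c-> OPEN -b-> TRAP  → end TRAP, rejected
w3: Trace: SCAN -c-> OPEN -c-> SYNC -c-> TRAP -b-> SPIN -a-> TRAP -a-> SPIN -c-> SCAN -a-> SCAN -a-> SCAN -c-> OPEN -b-> TRAP -c-> OPEN -c-> SYNC -d-> TRAP  → end TRAP, rejected
w4: Trace: SCAN -b-> SPIN -d-> TRAP -c-> OPEN -c-> SYNC -c-> TRAP -a-> SPIN -b-> SYNC -c-> TRAP -d-> OPEN -d-> SPIN -a-> TRAP -a-> SPIN -b-> SYNC -c-> TRAP -a-> SPIN  → end SPIN, accepted
w5: Trace: SCAN -c-> OPEN -c-> SYNC -c-> TRAP -b-> SPIN -a-> TRAP -c-> OPEN -c-> SYNC -b-> SPIN -b-> SYNC -a-> TRAP -c-> OPEN -b-> TRAP -a-> SPIN  → end SPIN, accepted

w1, w4, w5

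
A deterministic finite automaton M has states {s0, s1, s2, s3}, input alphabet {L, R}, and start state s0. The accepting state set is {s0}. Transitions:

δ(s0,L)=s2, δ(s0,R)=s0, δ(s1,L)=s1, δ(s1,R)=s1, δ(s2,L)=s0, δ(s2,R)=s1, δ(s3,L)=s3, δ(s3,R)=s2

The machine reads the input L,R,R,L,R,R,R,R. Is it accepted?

No

start at s0
read 'L': s0 → s2
read 'R': s2 → s1
read 'R': s1 → s1
read 'L': s1 → s1
read 'R': s1 → s1
read 'R': s1 → s1
read 'R': s1 → s1
read 'R': s1 → s1
End state s1 is not accepting.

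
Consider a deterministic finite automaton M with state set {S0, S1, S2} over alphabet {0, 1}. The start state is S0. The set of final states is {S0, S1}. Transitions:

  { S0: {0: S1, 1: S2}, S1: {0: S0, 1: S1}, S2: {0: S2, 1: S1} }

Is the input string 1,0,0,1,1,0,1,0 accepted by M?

No

Trace: S0 -1-> S2 -0-> S2 -0-> S2 -1-> S1 -1-> S1 -0-> S0 -1-> S2 -0-> S2
End state S2 is not accepting.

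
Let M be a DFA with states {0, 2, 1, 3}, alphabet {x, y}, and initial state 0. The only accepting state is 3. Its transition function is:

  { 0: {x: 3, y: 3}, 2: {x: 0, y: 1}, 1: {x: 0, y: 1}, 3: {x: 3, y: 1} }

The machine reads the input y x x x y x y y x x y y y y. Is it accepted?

No

0 → 3 → 3 → 3 → 3 → 1 → 0 → 3 → 1 → 0 → 3 → 1 → 1 → 1 → 1
End state 1 is not accepting.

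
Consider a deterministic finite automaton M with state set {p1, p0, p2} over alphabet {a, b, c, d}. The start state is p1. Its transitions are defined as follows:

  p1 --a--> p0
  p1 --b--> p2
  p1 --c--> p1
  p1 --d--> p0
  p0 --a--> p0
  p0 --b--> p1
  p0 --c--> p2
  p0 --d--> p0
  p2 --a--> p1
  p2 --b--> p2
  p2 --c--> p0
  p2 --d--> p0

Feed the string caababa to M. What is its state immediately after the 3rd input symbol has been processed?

Trace: p1 -c-> p1 -a-> p0 -a-> p0
After 3 symbols: p0.

p0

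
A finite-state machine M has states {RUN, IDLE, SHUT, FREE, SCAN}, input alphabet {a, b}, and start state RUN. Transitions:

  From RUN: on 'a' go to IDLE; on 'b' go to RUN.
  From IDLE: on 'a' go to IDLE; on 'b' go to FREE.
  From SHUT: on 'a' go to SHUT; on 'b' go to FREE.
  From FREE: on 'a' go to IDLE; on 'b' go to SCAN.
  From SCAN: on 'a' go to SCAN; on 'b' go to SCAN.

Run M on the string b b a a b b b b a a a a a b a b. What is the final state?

SCAN

start at RUN
read 'b': RUN → RUN
read 'b': RUN → RUN
read 'a': RUN → IDLE
read 'a': IDLE → IDLE
read 'b': IDLE → FREE
read 'b': FREE → SCAN
read 'b': SCAN → SCAN
read 'b': SCAN → SCAN
read 'a': SCAN → SCAN
read 'a': SCAN → SCAN
read 'a': SCAN → SCAN
read 'a': SCAN → SCAN
read 'a': SCAN → SCAN
read 'b': SCAN → SCAN
read 'a': SCAN → SCAN
read 'b': SCAN → SCAN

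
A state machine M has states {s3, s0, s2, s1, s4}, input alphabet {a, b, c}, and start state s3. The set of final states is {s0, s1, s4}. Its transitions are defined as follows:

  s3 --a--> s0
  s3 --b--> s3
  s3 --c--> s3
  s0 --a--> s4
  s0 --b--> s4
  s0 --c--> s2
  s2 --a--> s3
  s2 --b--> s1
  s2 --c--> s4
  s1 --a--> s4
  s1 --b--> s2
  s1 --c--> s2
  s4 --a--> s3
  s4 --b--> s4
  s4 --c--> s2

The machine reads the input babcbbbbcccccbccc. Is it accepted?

start at s3
read 'b': s3 → s3
read 'a': s3 → s0
read 'b': s0 → s4
read 'c': s4 → s2
read 'b': s2 → s1
read 'b': s1 → s2
read 'b': s2 → s1
read 'b': s1 → s2
read 'c': s2 → s4
read 'c': s4 → s2
read 'c': s2 → s4
read 'c': s4 → s2
read 'c': s2 → s4
read 'b': s4 → s4
read 'c': s4 → s2
read 'c': s2 → s4
read 'c': s4 → s2
End state s2 is not accepting.

No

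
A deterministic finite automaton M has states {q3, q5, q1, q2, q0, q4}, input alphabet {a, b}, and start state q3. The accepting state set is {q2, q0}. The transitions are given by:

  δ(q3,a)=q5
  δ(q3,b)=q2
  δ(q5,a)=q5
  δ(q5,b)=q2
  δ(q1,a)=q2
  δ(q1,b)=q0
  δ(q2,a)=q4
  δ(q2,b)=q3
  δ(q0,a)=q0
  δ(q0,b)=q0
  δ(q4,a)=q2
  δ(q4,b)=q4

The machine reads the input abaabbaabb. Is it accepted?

start at q3
read 'a': q3 → q5
read 'b': q5 → q2
read 'a': q2 → q4
read 'a': q4 → q2
read 'b': q2 → q3
read 'b': q3 → q2
read 'a': q2 → q4
read 'a': q4 → q2
read 'b': q2 → q3
read 'b': q3 → q2
End state q2 is accepting.

Yes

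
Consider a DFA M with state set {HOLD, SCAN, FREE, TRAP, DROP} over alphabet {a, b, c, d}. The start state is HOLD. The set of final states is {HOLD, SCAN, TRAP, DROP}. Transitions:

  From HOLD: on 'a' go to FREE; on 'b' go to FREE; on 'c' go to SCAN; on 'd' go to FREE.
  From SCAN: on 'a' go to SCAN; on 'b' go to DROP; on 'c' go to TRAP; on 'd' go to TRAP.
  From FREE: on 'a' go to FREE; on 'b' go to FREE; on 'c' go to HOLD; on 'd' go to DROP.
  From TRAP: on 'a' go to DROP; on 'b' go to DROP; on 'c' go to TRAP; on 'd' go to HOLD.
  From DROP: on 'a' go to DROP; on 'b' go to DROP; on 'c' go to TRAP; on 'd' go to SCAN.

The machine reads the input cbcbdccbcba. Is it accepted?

HOLD → SCAN → DROP → TRAP → DROP → SCAN → TRAP → TRAP → DROP → TRAP → DROP → DROP
End state DROP is accepting.

Yes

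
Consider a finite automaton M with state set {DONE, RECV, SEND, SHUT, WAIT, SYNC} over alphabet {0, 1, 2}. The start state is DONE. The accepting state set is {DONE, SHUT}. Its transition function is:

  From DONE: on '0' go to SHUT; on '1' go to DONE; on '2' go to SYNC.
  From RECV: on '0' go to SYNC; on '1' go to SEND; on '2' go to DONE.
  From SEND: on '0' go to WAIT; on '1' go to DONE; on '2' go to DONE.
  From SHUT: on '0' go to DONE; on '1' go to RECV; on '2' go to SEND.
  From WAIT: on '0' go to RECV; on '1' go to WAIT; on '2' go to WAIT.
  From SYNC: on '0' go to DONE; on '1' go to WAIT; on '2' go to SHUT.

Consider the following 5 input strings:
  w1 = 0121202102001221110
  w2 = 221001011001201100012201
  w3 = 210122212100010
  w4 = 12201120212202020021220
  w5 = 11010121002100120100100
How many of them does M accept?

3

w1: Trace: DONE -0-> SHUT -1-> RECV -2-> DONE -1-> DONE -2-> SYNC -0-> DONE -2-> SYNC -1-> WAIT -0-> RECV -2-> DONE -0-> SHUT -0-> DONE -1-> DONE -2-> SYNC -2-> SHUT -1-> RECV -1-> SEND -1-> DONE -0-> SHUT  → end SHUT, accepted
w2: Trace: DONE -2-> SYNC -2-> SHUT -1-> RECV -0-> SYNC -0-> DONE -1-> DONE -0-> SHUT -1-> RECV -1-> SEND -0-> WAIT -0-> RECV -1-> SEND -2-> DONE -0-> SHUT -1-> RECV -1-> SEND -0-> WAIT -0-> RECV -0-> SYNC -1-> WAIT -2-> WAIT -2-> WAIT -0-> RECV -1-> SEND  → end SEND, rejected
w3: Trace: DONE -2-> SYNC -1-> WAIT -0-> RECV -1-> SEND -2-> DONE -2-> SYNC -2-> SHUT -1-> RECV -2-> DONE -1-> DONE -0-> SHUT -0-> DONE -0-> SHUT -1-> RECV -0-> SYNC  → end SYNC, rejected
w4: Trace: DONE -1-> DONE -2-> SYNC -2-> SHUT -0-> DONE -1-> DONE -1-> DONE -2-> SYNC -0-> DONE -2-> SYNC -1-> WAIT -2-> WAIT -2-> WAIT -0-> RECV -2-> DONE -0-> SHUT -2-> SEND -0-> WAIT -0-> RECV -2-> DONE -1-> DONE -2-> SYNC -2-> SHUT -0-> DONE  → end DONE, accepted
w5: Trace: DONE -1-> DONE -1-> DONE -0-> SHUT -1-> RECV -0-> SYNC -1-> WAIT -2-> WAIT -1-> WAIT -0-> RECV -0-> SYNC -2-> SHUT -1-> RECV -0-> SYNC -0-> DONE -1-> DONE -2-> SYNC -0-> DONE -1-> DONE -0-> SHUT -0-> DONE -1-> DONE -0-> SHUT -0-> DONE  → end DONE, accepted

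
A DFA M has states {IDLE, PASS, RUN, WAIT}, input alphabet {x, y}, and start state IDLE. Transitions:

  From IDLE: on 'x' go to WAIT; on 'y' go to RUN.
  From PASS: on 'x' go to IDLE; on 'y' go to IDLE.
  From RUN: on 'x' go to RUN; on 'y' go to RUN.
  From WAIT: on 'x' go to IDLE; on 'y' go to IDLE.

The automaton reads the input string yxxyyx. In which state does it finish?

IDLE → RUN → RUN → RUN → RUN → RUN → RUN

RUN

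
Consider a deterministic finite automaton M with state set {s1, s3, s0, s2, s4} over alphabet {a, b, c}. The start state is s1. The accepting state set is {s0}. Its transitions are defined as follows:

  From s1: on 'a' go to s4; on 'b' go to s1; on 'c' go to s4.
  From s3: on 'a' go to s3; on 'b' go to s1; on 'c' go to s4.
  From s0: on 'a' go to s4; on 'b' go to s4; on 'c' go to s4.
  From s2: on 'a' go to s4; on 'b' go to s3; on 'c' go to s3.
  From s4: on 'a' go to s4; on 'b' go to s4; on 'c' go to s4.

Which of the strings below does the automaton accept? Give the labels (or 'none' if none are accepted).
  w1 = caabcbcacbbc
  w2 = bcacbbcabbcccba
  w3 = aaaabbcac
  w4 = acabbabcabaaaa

w1: s1 → s4 → s4 → s4 → s4 → s4 → s4 → s4 → s4 → s4 → s4 → s4 → s4  → end s4, rejected
w2: s1 → s1 → s4 → s4 → s4 → s4 → s4 → s4 → s4 → s4 → s4 → s4 → s4 → s4 → s4 → s4  → end s4, rejected
w3: s1 → s4 → s4 → s4 → s4 → s4 → s4 → s4 → s4 → s4  → end s4, rejected
w4: s1 → s4 → s4 → s4 → s4 → s4 → s4 → s4 → s4 → s4 → s4 → s4 → s4 → s4 → s4  → end s4, rejected

none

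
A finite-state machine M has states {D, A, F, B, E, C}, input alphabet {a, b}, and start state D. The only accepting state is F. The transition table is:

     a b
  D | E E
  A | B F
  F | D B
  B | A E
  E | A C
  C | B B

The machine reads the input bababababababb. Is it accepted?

Trace: D -b-> E -a-> A -b-> F -a-> D -b-> E -a-> A -b-> F -a-> D -b-> E -a-> A -b-> F -a-> D -b-> E -b-> C
End state C is not accepting.

No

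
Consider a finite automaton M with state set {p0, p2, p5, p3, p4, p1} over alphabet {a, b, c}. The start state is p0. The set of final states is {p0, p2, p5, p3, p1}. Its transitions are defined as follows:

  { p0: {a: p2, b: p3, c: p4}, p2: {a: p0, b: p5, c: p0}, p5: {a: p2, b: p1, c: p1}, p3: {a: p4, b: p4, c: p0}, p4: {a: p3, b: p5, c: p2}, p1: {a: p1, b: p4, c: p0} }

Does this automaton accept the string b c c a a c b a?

Yes

Trace: p0 -b-> p3 -c-> p0 -c-> p4 -a-> p3 -a-> p4 -c-> p2 -b-> p5 -a-> p2
End state p2 is accepting.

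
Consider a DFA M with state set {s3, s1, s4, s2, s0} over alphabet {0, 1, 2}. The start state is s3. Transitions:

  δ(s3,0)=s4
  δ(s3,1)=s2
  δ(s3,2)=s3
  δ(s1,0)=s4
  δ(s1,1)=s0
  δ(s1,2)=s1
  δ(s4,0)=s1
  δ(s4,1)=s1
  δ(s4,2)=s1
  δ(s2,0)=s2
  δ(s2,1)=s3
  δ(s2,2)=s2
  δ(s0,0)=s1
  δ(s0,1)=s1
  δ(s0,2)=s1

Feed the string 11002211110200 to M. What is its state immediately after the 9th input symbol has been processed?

Trace: s3 -1-> s2 -1-> s3 -0-> s4 -0-> s1 -2-> s1 -2-> s1 -1-> s0 -1-> s1 -1-> s0
After 9 symbols: s0.

s0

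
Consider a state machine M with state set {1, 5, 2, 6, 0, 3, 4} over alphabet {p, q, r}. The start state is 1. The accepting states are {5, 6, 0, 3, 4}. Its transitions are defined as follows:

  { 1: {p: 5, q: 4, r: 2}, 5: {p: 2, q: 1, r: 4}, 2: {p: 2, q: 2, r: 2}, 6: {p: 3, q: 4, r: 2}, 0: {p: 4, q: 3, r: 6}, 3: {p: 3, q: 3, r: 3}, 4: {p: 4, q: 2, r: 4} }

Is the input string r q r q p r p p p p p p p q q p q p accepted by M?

start at 1
read 'r': 1 → 2
read 'q': 2 → 2
read 'r': 2 → 2
read 'q': 2 → 2
read 'p': 2 → 2
read 'r': 2 → 2
read 'p': 2 → 2
read 'p': 2 → 2
read 'p': 2 → 2
read 'p': 2 → 2
read 'p': 2 → 2
read 'p': 2 → 2
read 'p': 2 → 2
read 'q': 2 → 2
read 'q': 2 → 2
read 'p': 2 → 2
read 'q': 2 → 2
read 'p': 2 → 2
End state 2 is not accepting.

No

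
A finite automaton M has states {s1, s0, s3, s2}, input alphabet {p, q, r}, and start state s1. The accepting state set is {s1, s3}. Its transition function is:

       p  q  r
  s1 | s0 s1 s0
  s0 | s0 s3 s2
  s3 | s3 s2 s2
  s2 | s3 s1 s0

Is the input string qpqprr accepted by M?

Trace: s1 -q-> s1 -p-> s0 -q-> s3 -p-> s3 -r-> s2 -r-> s0
End state s0 is not accepting.

No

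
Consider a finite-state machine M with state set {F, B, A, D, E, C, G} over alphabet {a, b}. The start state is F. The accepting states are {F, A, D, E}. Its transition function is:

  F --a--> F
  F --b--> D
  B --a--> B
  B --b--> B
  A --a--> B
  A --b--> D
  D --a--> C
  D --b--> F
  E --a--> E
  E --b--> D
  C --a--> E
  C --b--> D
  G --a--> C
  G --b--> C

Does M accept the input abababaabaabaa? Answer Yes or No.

start at F
read 'a': F → F
read 'b': F → D
read 'a': D → C
read 'b': C → D
read 'a': D → C
read 'b': C → D
read 'a': D → C
read 'a': C → E
read 'b': E → D
read 'a': D → C
read 'a': C → E
read 'b': E → D
read 'a': D → C
read 'a': C → E
End state E is accepting.

Yes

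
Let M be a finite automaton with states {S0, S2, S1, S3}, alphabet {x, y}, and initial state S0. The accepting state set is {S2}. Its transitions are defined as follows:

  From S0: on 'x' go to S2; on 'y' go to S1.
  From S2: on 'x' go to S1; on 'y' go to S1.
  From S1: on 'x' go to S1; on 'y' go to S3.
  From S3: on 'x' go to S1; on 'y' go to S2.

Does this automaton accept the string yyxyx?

No

S0 → S1 → S3 → S1 → S3 → S1
End state S1 is not accepting.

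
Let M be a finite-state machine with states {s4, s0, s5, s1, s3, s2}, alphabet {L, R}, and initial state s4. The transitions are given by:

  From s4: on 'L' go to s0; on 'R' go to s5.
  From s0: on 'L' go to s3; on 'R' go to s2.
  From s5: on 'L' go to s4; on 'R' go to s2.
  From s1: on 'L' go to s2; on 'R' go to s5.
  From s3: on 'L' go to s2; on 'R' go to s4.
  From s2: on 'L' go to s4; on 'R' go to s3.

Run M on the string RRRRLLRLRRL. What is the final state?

s2

Trace: s4 -R-> s5 -R-> s2 -R-> s3 -R-> s4 -L-> s0 -L-> s3 -R-> s4 -L-> s0 -R-> s2 -R-> s3 -L-> s2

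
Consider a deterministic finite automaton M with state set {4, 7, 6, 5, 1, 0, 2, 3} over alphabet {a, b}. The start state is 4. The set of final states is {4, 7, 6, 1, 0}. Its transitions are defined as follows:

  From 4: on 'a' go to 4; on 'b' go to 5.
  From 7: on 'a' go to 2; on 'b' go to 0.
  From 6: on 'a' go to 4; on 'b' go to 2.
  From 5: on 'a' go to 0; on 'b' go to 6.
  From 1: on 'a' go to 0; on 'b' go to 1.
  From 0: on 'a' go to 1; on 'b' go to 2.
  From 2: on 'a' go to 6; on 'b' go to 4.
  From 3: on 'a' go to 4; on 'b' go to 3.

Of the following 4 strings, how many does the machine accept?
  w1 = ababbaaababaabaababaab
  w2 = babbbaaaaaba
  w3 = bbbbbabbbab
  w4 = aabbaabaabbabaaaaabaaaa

w1: Trace: 4 -a-> 4 -b-> 5 -a-> 0 -b-> 2 -b-> 4 -a-> 4 -a-> 4 -a-> 4 -b-> 5 -a-> 0 -b-> 2 -a-> 6 -a-> 4 -b-> 5 -a-> 0 -a-> 1 -b-> 1 -a-> 0 -b-> 2 -a-> 6 -a-> 4 -b-> 5  → end 5, rejected
w2: Trace: 4 -b-> 5 -a-> 0 -b-> 2 -b-> 4 -b-> 5 -a-> 0 -a-> 1 -a-> 0 -a-> 1 -a-> 0 -b-> 2 -a-> 6  → end 6, accepted
w3: Trace: 4 -b-> 5 -b-> 6 -b-> 2 -b-> 4 -b-> 5 -a-> 0 -b-> 2 -b-> 4 -b-> 5 -a-> 0 -b-> 2  → end 2, rejected
w4: Trace: 4 -a-> 4 -a-> 4 -b-> 5 -b-> 6 -a-> 4 -a-> 4 -b-> 5 -a-> 0 -a-> 1 -b-> 1 -b-> 1 -a-> 0 -b-> 2 -a-> 6 -a-> 4 -a-> 4 -a-> 4 -a-> 4 -b-> 5 -a-> 0 -a-> 1 -a-> 0 -a-> 1  → end 1, accepted

2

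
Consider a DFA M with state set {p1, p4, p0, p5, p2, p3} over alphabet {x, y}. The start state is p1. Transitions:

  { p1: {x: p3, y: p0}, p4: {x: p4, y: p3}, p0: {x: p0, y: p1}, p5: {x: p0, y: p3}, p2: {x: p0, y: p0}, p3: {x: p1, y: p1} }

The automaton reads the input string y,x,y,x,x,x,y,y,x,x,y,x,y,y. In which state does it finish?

start at p1
read 'y': p1 → p0
read 'x': p0 → p0
read 'y': p0 → p1
read 'x': p1 → p3
read 'x': p3 → p1
read 'x': p1 → p3
read 'y': p3 → p1
read 'y': p1 → p0
read 'x': p0 → p0
read 'x': p0 → p0
read 'y': p0 → p1
read 'x': p1 → p3
read 'y': p3 → p1
read 'y': p1 → p0

p0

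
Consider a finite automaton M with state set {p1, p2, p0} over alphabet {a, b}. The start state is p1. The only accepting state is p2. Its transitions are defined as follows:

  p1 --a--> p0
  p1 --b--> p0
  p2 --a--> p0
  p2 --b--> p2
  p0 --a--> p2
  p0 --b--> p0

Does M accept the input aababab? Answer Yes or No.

Yes

p1 → p0 → p2 → p2 → p0 → p0 → p2 → p2
End state p2 is accepting.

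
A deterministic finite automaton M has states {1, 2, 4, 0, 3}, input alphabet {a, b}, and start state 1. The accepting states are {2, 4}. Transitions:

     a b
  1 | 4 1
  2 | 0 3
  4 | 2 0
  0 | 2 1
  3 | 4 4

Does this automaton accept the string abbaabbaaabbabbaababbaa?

Yes

Trace: 1 -a-> 4 -b-> 0 -b-> 1 -a-> 4 -a-> 2 -b-> 3 -b-> 4 -a-> 2 -a-> 0 -a-> 2 -b-> 3 -b-> 4 -a-> 2 -b-> 3 -b-> 4 -a-> 2 -a-> 0 -b-> 1 -a-> 4 -b-> 0 -b-> 1 -a-> 4 -a-> 2
End state 2 is accepting.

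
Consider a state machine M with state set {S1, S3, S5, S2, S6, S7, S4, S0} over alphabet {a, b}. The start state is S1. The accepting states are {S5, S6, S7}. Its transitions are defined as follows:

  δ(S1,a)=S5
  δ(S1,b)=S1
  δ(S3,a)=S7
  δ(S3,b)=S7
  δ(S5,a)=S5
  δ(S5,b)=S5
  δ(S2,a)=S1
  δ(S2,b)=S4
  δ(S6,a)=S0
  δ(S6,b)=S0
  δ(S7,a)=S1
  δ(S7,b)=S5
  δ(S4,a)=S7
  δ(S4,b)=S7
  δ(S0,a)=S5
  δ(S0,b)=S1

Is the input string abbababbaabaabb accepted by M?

S1 → S5 → S5 → S5 → S5 → S5 → S5 → S5 → S5 → S5 → S5 → S5 → S5 → S5 → S5 → S5
End state S5 is accepting.

Yes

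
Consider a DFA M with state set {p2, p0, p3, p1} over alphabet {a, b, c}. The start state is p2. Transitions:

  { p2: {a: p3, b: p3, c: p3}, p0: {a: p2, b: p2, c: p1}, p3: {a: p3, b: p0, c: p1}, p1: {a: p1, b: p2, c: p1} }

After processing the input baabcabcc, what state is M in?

p2 → p3 → p3 → p3 → p0 → p1 → p1 → p2 → p3 → p1

p1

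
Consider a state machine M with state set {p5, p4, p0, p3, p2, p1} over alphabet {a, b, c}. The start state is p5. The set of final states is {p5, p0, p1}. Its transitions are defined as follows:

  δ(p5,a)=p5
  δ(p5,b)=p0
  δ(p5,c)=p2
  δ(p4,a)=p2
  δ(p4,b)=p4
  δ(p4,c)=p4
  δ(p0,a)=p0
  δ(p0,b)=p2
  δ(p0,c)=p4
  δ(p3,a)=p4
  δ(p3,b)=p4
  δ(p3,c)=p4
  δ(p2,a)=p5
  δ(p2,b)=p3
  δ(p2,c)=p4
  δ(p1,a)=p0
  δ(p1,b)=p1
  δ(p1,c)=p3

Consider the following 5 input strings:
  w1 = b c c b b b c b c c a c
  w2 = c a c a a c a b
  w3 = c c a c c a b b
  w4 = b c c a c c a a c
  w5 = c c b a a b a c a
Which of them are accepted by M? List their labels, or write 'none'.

w2

w1:
  start at p5
  read 'b': p5 → p0
  read 'c': p0 → p4
  read 'c': p4 → p4
  read 'b': p4 → p4
  read 'b': p4 → p4
  read 'b': p4 → p4
  read 'c': p4 → p4
  read 'b': p4 → p4
  read 'c': p4 → p4
  read 'c': p4 → p4
  read 'a': p4 → p2
  read 'c': p2 → p4
  end p4, rejected
w2:
  start at p5
  read 'c': p5 → p2
  read 'a': p2 → p5
  read 'c': p5 → p2
  read 'a': p2 → p5
  read 'a': p5 → p5
  read 'c': p5 → p2
  read 'a': p2 → p5
  read 'b': p5 → p0
  end p0, accepted
w3:
  start at p5
  read 'c': p5 → p2
  read 'c': p2 → p4
  read 'a': p4 → p2
  read 'c': p2 → p4
  read 'c': p4 → p4
  read 'a': p4 → p2
  read 'b': p2 → p3
  read 'b': p3 → p4
  end p4, rejected
w4:
  start at p5
  read 'b': p5 → p0
  read 'c': p0 → p4
  read 'c': p4 → p4
  read 'a': p4 → p2
  read 'c': p2 → p4
  read 'c': p4 → p4
  read 'a': p4 → p2
  read 'a': p2 → p5
  read 'c': p5 → p2
  end p2, rejected
w5:
  start at p5
  read 'c': p5 → p2
  read 'c': p2 → p4
  read 'b': p4 → p4
  read 'a': p4 → p2
  read 'a': p2 → p5
  read 'b': p5 → p0
  read 'a': p0 → p0
  read 'c': p0 → p4
  read 'a': p4 → p2
  end p2, rejected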